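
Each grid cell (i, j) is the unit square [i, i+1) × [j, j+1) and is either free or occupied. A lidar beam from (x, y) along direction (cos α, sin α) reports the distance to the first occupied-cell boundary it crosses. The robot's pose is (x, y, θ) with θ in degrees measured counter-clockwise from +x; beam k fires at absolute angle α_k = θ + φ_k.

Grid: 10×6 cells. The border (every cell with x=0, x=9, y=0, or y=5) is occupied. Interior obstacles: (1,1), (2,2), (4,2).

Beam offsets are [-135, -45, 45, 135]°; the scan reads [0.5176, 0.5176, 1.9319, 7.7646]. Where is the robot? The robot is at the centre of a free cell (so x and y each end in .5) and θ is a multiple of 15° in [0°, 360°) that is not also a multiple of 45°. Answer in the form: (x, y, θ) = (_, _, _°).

(x, y, θ) = (1.5, 4.5, 210°)

Candidates: 29 free-cell centres × 16 headings = 464 poses. Raycast each; keep the one whose scan matches to 4 dp.
  (3.5, 4.5, 60°): beam 1 = 1.9319 ≠ 0.5176 ✗
  (6.5, 1.5, 255°): beam 1 = 4.0415 ≠ 0.5176 ✗
  (6.5, 1.5, 300°): beam 1 = 1.9319 ≠ 0.5176 ✗
  (5.5, 3.5, 255°): beam 1 = 1.7321 ≠ 0.5176 ✗
  (6.5, 2.5, 120°): beam 1 = 2.5882 ≠ 0.5176 ✗
  …
  (1.5, 4.5, 210°): r_1=0.5176, r_2=0.5176, r_3=1.9319, r_4=7.7646 — all match ✓
Unique over the lattice → pose = (1.5, 4.5, 210°).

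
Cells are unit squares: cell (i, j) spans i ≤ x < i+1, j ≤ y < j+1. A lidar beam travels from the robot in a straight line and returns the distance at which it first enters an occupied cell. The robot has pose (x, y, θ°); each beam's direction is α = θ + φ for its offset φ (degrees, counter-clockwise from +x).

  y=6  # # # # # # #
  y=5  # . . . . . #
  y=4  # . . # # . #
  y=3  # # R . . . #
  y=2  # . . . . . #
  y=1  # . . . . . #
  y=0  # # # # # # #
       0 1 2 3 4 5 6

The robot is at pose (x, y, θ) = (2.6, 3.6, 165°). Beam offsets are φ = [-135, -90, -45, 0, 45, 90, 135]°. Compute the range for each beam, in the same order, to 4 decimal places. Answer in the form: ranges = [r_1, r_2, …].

beam 1: φ=-135°, α=30°
  direction (0.8660, 0.5000); cell (2,3); t to first gridline: x 0.4619, y 0.8000 (then +1.1547 / +2.0000)
    (3,3) via x @ 0.4619
    (3,4) via y @ 0.8000  # hit
  → r_1 = 0.8000
beam 2: φ=-90°, α=75°
  direction (0.2588, 0.9659); cell (2,3); t to first gridline: x 1.5455, y 0.4141 (then +3.8637 / +1.0353)
    (2,4) via y @ 0.4141
    (2,5) via y @ 1.4494
    (3,5) via x @ 1.5455
    (3,6) via y @ 2.4847  # hit
  → r_2 = 2.4847
beam 3: φ=-45°, α=120°
  direction (-0.5000, 0.8660); cell (2,3); t to first gridline: x 1.2000, y 0.4619 (then +2.0000 / +1.1547)
    (2,4) via y @ 0.4619
    (1,4) via x @ 1.2000
    (1,5) via y @ 1.6166
    (1,6) via y @ 2.7713  # hit
  → r_3 = 2.7713
beam 4: φ=0°, α=165°
  direction (-0.9659, 0.2588); cell (2,3); t to first gridline: x 0.6212, y 1.5455 (then +1.0353 / +3.8637)
    (1,3) via x @ 0.6212  # hit
  → r_4 = 0.6212
beam 5: φ=45°, α=210°
  direction (-0.8660, -0.5000); cell (2,3); t to first gridline: x 0.6928, y 1.2000 (then +1.1547 / +2.0000)
    (1,3) via x @ 0.6928  # hit
  → r_5 = 0.6928
beam 6: φ=90°, α=255°
  direction (-0.2588, -0.9659); cell (2,3); t to first gridline: x 2.3182, y 0.6212 (then +3.8637 / +1.0353)
    (2,2) via y @ 0.6212
    (2,1) via y @ 1.6564
    (1,1) via x @ 2.3182
    (1,0) via y @ 2.6917  # hit
  → r_6 = 2.6917
beam 7: φ=135°, α=300°
  direction (0.5000, -0.8660); cell (2,3); t to first gridline: x 0.8000, y 0.6928 (then +2.0000 / +1.1547)
    (2,2) via y @ 0.6928
    (3,2) via x @ 0.8000
    (3,1) via y @ 1.8475
    (4,1) via x @ 2.8000
    (4,0) via y @ 3.0022  # hit
  → r_7 = 3.0022

ranges = [0.8000, 2.4847, 2.7713, 0.6212, 0.6928, 2.6917, 3.0022]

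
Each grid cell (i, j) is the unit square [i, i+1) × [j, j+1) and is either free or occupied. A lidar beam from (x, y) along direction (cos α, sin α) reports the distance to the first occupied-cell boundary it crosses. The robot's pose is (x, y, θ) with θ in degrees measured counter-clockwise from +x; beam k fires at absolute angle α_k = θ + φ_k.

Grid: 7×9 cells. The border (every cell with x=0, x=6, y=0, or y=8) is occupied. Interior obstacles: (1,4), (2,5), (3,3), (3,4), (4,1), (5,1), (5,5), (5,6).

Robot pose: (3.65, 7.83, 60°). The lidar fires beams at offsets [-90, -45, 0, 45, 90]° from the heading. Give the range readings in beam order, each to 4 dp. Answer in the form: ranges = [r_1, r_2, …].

beam 1: φ=-90°, α=330°
  cosα=0.8660 sinα=-0.5000 | (3,7) | tMaxX 0.4041 tMaxY 1.6600 | tΔX 1.1547 tΔY 2.0000
    t=0.4041 [x] (4,7)
    t=1.5588 [x] (5,7)
    t=1.6600 [y] (5,6) — stop
  → r_1 = 1.6600
beam 2: φ=-45°, α=15°
  cosα=0.9659 sinα=0.2588 | (3,7) | tMaxX 0.3623 tMaxY 0.6568 | tΔX 1.0353 tΔY 3.8637
    t=0.3623 [x] (4,7)
    t=0.6568 [y] (4,8) — stop
  → r_2 = 0.6568
beam 3: φ=0°, α=60°
  cosα=0.5000 sinα=0.8660 | (3,7) | tMaxX 0.7000 tMaxY 0.1963 | tΔX 2.0000 tΔY 1.1547
    t=0.1963 [y] (3,8) — stop
  → r_3 = 0.1963
beam 4: φ=45°, α=105°
  cosα=-0.2588 sinα=0.9659 | (3,7) | tMaxX 2.5114 tMaxY 0.1760 | tΔX 3.8637 tΔY 1.0353
    t=0.1760 [y] (3,8) — stop
  → r_4 = 0.1760
beam 5: φ=90°, α=150°
  cosα=-0.8660 sinα=0.5000 | (3,7) | tMaxX 0.7506 tMaxY 0.3400 | tΔX 1.1547 tΔY 2.0000
    t=0.3400 [y] (3,8) — stop
  → r_5 = 0.3400

ranges = [1.6600, 0.6568, 0.1963, 0.1760, 0.3400]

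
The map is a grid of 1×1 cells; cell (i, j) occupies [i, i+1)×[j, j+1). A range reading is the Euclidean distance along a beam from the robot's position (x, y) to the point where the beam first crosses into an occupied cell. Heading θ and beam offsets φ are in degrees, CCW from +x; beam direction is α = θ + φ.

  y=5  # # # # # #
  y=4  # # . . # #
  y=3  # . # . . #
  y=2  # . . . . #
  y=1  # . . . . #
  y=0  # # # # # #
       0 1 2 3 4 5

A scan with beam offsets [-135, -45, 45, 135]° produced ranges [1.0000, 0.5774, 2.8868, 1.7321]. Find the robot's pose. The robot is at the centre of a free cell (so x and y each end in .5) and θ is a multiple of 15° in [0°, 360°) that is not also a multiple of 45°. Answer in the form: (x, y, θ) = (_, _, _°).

(x, y, θ) = (3.5, 3.5, 195°)

Enumerate (i+0.5, j+0.5, θ) over the 13 free cells and 16 admissible headings. For each, cast all 4 beams and compare to the given ranges.
  (2.5, 1.5, 300°): beam 1 = 1.5529 ≠ 1.0000 ✗
  (3.5, 4.5, 15°): beam 3 = 0.5774 ≠ 2.8868 ✗
  (3.5, 2.5, 195°): beam 1 = 1.7321 ≠ 1.0000 ✗
  (4.5, 2.5, 300°): beam 1 = 1.9319 ≠ 1.0000 ✗
  …
  (3.5, 3.5, 195°): r_1=1.0000, r_2=0.5774, r_3=2.8868, r_4=1.7321 — all match ✓
No second candidate reproduces the full scan.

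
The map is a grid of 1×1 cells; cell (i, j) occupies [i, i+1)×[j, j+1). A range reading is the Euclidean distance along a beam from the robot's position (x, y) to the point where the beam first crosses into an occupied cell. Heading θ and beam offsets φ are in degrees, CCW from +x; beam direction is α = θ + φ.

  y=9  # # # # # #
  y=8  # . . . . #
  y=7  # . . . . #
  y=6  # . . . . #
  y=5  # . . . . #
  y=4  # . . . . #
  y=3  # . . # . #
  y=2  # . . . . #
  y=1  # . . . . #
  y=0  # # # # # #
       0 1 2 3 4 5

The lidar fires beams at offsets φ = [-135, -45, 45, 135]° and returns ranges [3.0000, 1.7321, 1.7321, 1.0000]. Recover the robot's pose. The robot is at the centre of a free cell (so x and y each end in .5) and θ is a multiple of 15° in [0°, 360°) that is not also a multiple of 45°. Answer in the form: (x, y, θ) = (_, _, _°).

The pose lattice has 31·16 = 496 candidates. Test each by forward raycasting.
  (4.5, 5.5, 120°): beam 1 = 0.5176 ≠ 3.0000 ✗
  (2.5, 6.5, 150°): beam 1 = 2.5882 ≠ 3.0000 ✗
  (3.5, 6.5, 165°): beam 1 = 1.7321 ≠ 3.0000 ✗
  …
  (2.5, 2.5, 255°): r_1=3.0000, r_2=1.7321, r_3=1.7321, r_4=1.0000 — all match ✓
No second candidate reproduces the full scan.

(x, y, θ) = (2.5, 2.5, 255°)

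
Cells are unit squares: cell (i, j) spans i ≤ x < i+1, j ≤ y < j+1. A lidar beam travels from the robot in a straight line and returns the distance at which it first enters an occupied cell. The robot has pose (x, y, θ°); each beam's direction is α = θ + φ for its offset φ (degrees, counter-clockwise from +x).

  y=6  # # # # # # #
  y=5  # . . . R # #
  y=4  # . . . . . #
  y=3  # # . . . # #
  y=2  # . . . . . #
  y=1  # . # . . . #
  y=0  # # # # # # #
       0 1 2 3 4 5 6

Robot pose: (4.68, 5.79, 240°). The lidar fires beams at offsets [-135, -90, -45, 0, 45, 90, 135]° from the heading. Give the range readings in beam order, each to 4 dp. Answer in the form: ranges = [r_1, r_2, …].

beam 1: φ=-135°, α=105°
  d=(-0.2588,0.9659)  start (4,5)  tX=2.6273 tY=0.2174  stride 1/|dx|=3.8637 1/|dy|=1.0353
    cross y-line → (4,6), t=0.2174 (wall)
  → r_1 = 0.2174
beam 2: φ=-90°, α=150°
  d=(-0.8660,0.5000)  start (4,5)  tX=0.7852 tY=0.4200  stride 1/|dx|=1.1547 1/|dy|=2.0000
    cross y-line → (4,6), t=0.4200 (wall)
  → r_2 = 0.4200
beam 3: φ=-45°, α=195°
  d=(-0.9659,-0.2588)  start (4,5)  tX=0.7040 tY=3.0523  stride 1/|dx|=1.0353 1/|dy|=3.8637
    cross x-line → (3,5), t=0.7040
    cross x-line → (2,5), t=1.7393
    cross x-line → (1,5), t=2.7745
    cross y-line → (1,4), t=3.0523
    cross x-line → (0,4), t=3.8098 (wall)
  → r_3 = 3.8098
beam 4: φ=0°, α=240°
  d=(-0.5000,-0.8660)  start (4,5)  tX=1.3600 tY=0.9122  stride 1/|dx|=2.0000 1/|dy|=1.1547
    cross y-line → (4,4), t=0.9122
    cross x-line → (3,4), t=1.3600
    cross y-line → (3,3), t=2.0669
    cross y-line → (3,2), t=3.2216
    cross x-line → (2,2), t=3.3600
    cross y-line → (2,1), t=4.3763 (wall)
  → r_4 = 4.3763
beam 5: φ=45°, α=285°
  d=(0.2588,-0.9659)  start (4,5)  tX=1.2364 tY=0.8179  stride 1/|dx|=3.8637 1/|dy|=1.0353
    cross y-line → (4,4), t=0.8179
    cross x-line → (5,4), t=1.2364
    cross y-line → (5,3), t=1.8531 (wall)
  → r_5 = 1.8531
beam 6: φ=90°, α=330°
  d=(0.8660,-0.5000)  start (4,5)  tX=0.3695 tY=1.5800  stride 1/|dx|=1.1547 1/|dy|=2.0000
    cross x-line → (5,5), t=0.3695 (wall)
  → r_6 = 0.3695
beam 7: φ=135°, α=15°
  d=(0.9659,0.2588)  start (4,5)  tX=0.3313 tY=0.8114  stride 1/|dx|=1.0353 1/|dy|=3.8637
    cross x-line → (5,5), t=0.3313 (wall)
  → r_7 = 0.3313

ranges = [0.2174, 0.4200, 3.8098, 4.3763, 1.8531, 0.3695, 0.3313]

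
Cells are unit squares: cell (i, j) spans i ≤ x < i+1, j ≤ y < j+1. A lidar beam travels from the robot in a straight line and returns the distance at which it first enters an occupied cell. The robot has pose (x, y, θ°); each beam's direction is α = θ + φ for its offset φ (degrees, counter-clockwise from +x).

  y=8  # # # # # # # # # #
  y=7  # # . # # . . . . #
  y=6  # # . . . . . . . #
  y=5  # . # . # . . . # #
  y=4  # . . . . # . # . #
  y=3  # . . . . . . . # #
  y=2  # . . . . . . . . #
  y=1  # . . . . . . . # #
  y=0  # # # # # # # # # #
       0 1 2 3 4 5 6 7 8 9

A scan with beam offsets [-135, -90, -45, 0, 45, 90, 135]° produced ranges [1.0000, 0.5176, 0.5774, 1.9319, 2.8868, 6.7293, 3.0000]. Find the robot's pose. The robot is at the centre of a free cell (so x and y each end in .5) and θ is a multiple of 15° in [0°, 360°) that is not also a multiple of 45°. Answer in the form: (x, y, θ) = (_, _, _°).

Candidates: 45 free-cell centres × 16 headings = 720 poses. Raycast each; keep the one whose scan matches to 4 dp.
  (1.5, 4.5, 255°): beam 5 = 4.0415 ≠ 2.8868 ✗
  (5.5, 5.5, 75°): beam 1 = 0.5774 ≠ 1.0000 ✗
  (2.5, 4.5, 165°): beam 1 = 1.7321 ≠ 1.0000 ✗
  (3.5, 4.5, 210°): beam 1 = 2.5882 ≠ 1.0000 ✗
  (2.5, 2.5, 210°): beam 1 = 4.6587 ≠ 1.0000 ✗
  …
  (1.5, 3.5, 255°): r_1=1.0000, r_2=0.5176, r_3=0.5774, r_4=1.9319, r_5=2.8868, r_6=6.7293, r_7=3.0000 — all match ✓
Unique over the lattice → pose = (1.5, 3.5, 255°).

(x, y, θ) = (1.5, 3.5, 255°)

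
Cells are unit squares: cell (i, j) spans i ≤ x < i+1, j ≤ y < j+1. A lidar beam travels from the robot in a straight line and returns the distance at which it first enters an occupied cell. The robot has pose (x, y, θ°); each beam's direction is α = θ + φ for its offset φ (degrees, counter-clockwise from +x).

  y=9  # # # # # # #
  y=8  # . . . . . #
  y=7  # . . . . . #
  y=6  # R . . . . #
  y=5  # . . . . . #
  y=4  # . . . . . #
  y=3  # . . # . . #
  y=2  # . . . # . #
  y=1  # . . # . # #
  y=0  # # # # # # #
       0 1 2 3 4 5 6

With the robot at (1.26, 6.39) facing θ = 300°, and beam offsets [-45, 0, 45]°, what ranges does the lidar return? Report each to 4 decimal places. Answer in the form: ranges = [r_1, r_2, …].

beam 1: φ=-45°, α=255°
  cosα=-0.2588 sinα=-0.9659 | (1,6) | tMaxX 1.0046 tMaxY 0.4038 | tΔX 3.8637 tΔY 1.0353
    t=0.4038 [y] (1,5)
    t=1.0046 [x] (0,5) — stop
  → r_1 = 1.0046
beam 2: φ=0°, α=300°
  cosα=0.5000 sinα=-0.8660 | (1,6) | tMaxX 1.4800 tMaxY 0.4503 | tΔX 2.0000 tΔY 1.1547
    t=0.4503 [y] (1,5)
    t=1.4800 [x] (2,5)
    t=1.6050 [y] (2,4)
    t=2.7597 [y] (2,3)
    t=3.4800 [x] (3,3) — stop
  → r_2 = 3.4800
beam 3: φ=45°, α=345°
  cosα=0.9659 sinα=-0.2588 | (1,6) | tMaxX 0.7661 tMaxY 1.5068 | tΔX 1.0353 tΔY 3.8637
    t=0.7661 [x] (2,6)
    t=1.5068 [y] (2,5)
    t=1.8014 [x] (3,5)
    t=2.8367 [x] (4,5)
    t=3.8719 [x] (5,5)
    t=4.9072 [x] (6,5) — stop
  → r_3 = 4.9072

ranges = [1.0046, 3.4800, 4.9072]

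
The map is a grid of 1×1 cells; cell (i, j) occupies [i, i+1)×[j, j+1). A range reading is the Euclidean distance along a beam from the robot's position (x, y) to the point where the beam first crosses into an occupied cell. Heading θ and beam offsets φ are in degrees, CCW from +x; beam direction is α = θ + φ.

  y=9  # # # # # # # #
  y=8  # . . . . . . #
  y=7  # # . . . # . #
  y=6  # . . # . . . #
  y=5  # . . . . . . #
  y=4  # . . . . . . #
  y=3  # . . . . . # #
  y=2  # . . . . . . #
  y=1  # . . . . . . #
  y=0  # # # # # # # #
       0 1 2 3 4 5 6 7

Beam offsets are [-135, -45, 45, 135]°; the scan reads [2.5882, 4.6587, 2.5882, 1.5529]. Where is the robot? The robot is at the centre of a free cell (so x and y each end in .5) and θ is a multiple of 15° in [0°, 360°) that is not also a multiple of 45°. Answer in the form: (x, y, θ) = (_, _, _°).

(x, y, θ) = (2.5, 3.5, 30°)

Candidates: 44 free-cell centres × 16 headings = 704 poses. Raycast each; keep the one whose scan matches to 4 dp.
  (1.5, 1.5, 120°): beam 1 = 1.9319 ≠ 2.5882 ✗
  (1.5, 2.5, 150°): beam 1 = 4.6587 ≠ 2.5882 ✗
  (5.5, 2.5, 105°): beam 1 = 1.7321 ≠ 2.5882 ✗
  (3.5, 2.5, 195°): beam 1 = 7.0000 ≠ 2.5882 ✗
  …
  (2.5, 3.5, 30°): r_1=2.5882, r_2=4.6587, r_3=2.5882, r_4=1.5529 — all match ✓
Unique over the lattice → pose = (2.5, 3.5, 30°).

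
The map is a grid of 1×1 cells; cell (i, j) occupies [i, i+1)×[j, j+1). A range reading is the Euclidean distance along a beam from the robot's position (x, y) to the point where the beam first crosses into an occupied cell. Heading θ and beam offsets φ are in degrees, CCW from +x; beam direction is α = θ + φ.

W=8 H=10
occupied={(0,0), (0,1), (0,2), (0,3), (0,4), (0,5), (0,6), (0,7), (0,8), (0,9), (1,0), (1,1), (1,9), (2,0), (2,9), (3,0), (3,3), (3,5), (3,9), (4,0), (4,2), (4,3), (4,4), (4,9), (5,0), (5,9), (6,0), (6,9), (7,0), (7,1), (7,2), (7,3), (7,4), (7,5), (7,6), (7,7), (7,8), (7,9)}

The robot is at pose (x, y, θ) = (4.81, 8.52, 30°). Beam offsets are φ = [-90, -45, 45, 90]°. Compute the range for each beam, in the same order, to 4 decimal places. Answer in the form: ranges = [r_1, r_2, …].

beam 1: φ=-90°, α=300°
  cosα=0.5000 sinα=-0.8660 | (4,8) | tMaxX 0.3800 tMaxY 0.6004 | tΔX 2.0000 tΔY 1.1547
    t=0.3800 [x] (5,8)
    t=0.6004 [y] (5,7)
    t=1.7551 [y] (5,6)
    t=2.3800 [x] (6,6)
    t=2.9098 [y] (6,5)
    t=4.0645 [y] (6,4)
    t=4.3800 [x] (7,4) — stop
  → r_1 = 4.3800
beam 2: φ=-45°, α=345°
  cosα=0.9659 sinα=-0.2588 | (4,8) | tMaxX 0.1967 tMaxY 2.0091 | tΔX 1.0353 tΔY 3.8637
    t=0.1967 [x] (5,8)
    t=1.2320 [x] (6,8)
    t=2.0091 [y] (6,7)
    t=2.2673 [x] (7,7) — stop
  → r_2 = 2.2673
beam 3: φ=45°, α=75°
  cosα=0.2588 sinα=0.9659 | (4,8) | tMaxX 0.7341 tMaxY 0.4969 | tΔX 3.8637 tΔY 1.0353
    t=0.4969 [y] (4,9) — stop
  → r_3 = 0.4969
beam 4: φ=90°, α=120°
  cosα=-0.5000 sinα=0.8660 | (4,8) | tMaxX 1.6200 tMaxY 0.5543 | tΔX 2.0000 tΔY 1.1547
    t=0.5543 [y] (4,9) — stop
  → r_4 = 0.5543

ranges = [4.3800, 2.2673, 0.4969, 0.5543]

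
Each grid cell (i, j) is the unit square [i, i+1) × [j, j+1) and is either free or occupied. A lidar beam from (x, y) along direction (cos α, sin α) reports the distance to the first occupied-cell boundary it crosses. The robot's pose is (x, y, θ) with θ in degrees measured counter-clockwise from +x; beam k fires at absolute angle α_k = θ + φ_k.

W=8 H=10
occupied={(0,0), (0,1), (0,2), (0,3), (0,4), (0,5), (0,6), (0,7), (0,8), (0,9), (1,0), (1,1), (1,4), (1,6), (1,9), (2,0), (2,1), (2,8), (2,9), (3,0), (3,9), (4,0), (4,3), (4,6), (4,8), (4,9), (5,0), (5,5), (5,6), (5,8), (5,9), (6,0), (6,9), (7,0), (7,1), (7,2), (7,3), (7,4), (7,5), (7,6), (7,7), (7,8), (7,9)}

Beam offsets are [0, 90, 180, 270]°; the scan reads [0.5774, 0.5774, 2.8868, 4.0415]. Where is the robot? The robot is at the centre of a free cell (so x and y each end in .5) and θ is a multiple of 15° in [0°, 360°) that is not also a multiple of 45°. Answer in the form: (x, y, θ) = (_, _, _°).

(x, y, θ) = (4.5, 5.5, 330°)

Enumerate (i+0.5, j+0.5, θ) over the 37 free cells and 16 admissible headings. For each, cast all 4 beams and compare to the given ranges.
  (3.5, 6.5, 60°): beam 1 = 1.7321 ≠ 0.5774 ✗
  (6.5, 4.5, 330°): beam 2 = 1.0000 ≠ 0.5774 ✗
  (6.5, 3.5, 75°): beam 1 = 1.9319 ≠ 0.5774 ✗
  …
  (4.5, 5.5, 330°): r_1=0.5774, r_2=0.5774, r_3=2.8868, r_4=4.0415 — all match ✓
Only this pose fits every beam.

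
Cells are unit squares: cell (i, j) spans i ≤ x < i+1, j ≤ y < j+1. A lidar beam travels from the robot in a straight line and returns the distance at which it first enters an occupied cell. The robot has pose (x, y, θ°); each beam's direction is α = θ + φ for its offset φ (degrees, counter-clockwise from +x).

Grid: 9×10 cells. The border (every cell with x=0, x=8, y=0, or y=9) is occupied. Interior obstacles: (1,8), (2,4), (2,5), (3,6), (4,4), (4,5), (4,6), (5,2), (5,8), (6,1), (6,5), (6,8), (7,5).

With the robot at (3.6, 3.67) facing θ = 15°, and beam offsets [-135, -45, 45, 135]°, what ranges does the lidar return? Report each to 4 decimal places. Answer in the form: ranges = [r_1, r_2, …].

beam 1: φ=-135°, α=240°
  direction (-0.5000, -0.8660); cell (3,3); t to first gridline: x 1.2000, y 0.7736 (then +2.0000 / +1.1547)
    (3,2) via y @ 0.7736
    (2,2) via x @ 1.2000
    (2,1) via y @ 1.9283
    (2,0) via y @ 3.0831  # hit
  → r_1 = 3.0831
beam 2: φ=-45°, α=330°
  direction (0.8660, -0.5000); cell (3,3); t to first gridline: x 0.4619, y 1.3400 (then +1.1547 / +2.0000)
    (4,3) via x @ 0.4619
    (4,2) via y @ 1.3400
    (5,2) via x @ 1.6166  # hit
  → r_2 = 1.6166
beam 3: φ=45°, α=60°
  direction (0.5000, 0.8660); cell (3,3); t to first gridline: x 0.8000, y 0.3811 (then +2.0000 / +1.1547)
    (3,4) via y @ 0.3811
    (4,4) via x @ 0.8000  # hit
  → r_3 = 0.8000
beam 4: φ=135°, α=150°
  direction (-0.8660, 0.5000); cell (3,3); t to first gridline: x 0.6928, y 0.6600 (then +1.1547 / +2.0000)
    (3,4) via y @ 0.6600
    (2,4) via x @ 0.6928  # hit
  → r_4 = 0.6928

ranges = [3.0831, 1.6166, 0.8000, 0.6928]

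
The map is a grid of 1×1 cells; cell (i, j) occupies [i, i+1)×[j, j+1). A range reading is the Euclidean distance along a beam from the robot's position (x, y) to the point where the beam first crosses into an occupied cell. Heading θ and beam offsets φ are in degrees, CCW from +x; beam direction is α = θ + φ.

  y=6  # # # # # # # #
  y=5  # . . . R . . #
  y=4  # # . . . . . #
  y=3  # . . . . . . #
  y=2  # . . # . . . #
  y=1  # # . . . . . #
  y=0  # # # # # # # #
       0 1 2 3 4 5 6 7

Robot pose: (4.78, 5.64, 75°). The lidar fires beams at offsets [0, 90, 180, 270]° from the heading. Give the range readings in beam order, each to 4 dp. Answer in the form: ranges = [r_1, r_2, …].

ranges = [0.3727, 1.3909, 3.0137, 2.2983]

beam 1: φ=0°, α=75°
  cosα=0.2588 sinα=0.9659 | (4,5) | tMaxX 0.8500 tMaxY 0.3727 | tΔX 3.8637 tΔY 1.0353
    t=0.3727 [y] (4,6) — stop
  → r_1 = 0.3727
beam 2: φ=90°, α=165°
  cosα=-0.9659 sinα=0.2588 | (4,5) | tMaxX 0.8075 tMaxY 1.3909 | tΔX 1.0353 tΔY 3.8637
    t=0.8075 [x] (3,5)
    t=1.3909 [y] (3,6) — stop
  → r_2 = 1.3909
beam 3: φ=180°, α=255°
  cosα=-0.2588 sinα=-0.9659 | (4,5) | tMaxX 3.0137 tMaxY 0.6626 | tΔX 3.8637 tΔY 1.0353
    t=0.6626 [y] (4,4)
    t=1.6979 [y] (4,3)
    t=2.7331 [y] (4,2)
    t=3.0137 [x] (3,2) — stop
  → r_3 = 3.0137
beam 4: φ=270°, α=345°
  cosα=0.9659 sinα=-0.2588 | (4,5) | tMaxX 0.2278 tMaxY 2.4728 | tΔX 1.0353 tΔY 3.8637
    t=0.2278 [x] (5,5)
    t=1.2630 [x] (6,5)
    t=2.2983 [x] (7,5) — stop
  → r_4 = 2.2983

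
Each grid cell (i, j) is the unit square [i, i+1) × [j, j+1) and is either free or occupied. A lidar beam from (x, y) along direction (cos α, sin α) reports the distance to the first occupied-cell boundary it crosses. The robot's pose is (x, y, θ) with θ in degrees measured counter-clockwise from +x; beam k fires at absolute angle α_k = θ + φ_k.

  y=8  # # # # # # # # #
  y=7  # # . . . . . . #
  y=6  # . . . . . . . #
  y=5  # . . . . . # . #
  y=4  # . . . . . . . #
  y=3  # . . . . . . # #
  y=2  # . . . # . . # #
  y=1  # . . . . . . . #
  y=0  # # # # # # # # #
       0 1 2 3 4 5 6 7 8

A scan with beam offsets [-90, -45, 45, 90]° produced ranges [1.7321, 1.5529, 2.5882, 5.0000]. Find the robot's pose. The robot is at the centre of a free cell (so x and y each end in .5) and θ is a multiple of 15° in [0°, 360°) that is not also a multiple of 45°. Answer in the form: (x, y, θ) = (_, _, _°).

The pose lattice has 44·16 = 704 candidates. Test each by forward raycasting.
  (2.5, 5.5, 285°): beam 1 = 1.5529 ≠ 1.7321 ✗
  (5.5, 4.5, 330°): beam 2 = 3.6235 ≠ 1.5529 ✗
  (7.5, 1.5, 285°): beam 1 = 1.9319 ≠ 1.7321 ✗
  (4.5, 3.5, 195°): beam 1 = 4.6587 ≠ 1.7321 ✗
  …
  (3.5, 6.5, 150°): r_1=1.7321, r_2=1.5529, r_3=2.5882, r_4=5.0000 — all match ✓
Unique over the lattice → pose = (3.5, 6.5, 150°).

(x, y, θ) = (3.5, 6.5, 150°)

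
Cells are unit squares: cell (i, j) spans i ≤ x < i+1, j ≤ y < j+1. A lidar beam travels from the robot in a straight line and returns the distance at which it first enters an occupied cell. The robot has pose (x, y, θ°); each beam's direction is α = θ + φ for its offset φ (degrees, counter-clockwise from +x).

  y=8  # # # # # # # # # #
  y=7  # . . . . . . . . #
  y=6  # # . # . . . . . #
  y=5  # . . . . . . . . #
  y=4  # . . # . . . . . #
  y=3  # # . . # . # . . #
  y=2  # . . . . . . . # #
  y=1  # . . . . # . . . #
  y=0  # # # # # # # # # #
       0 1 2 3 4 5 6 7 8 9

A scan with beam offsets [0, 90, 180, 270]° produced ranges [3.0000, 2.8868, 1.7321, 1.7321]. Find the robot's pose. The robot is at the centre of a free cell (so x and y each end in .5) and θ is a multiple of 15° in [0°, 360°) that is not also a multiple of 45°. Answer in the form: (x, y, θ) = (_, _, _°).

(x, y, θ) = (7.5, 6.5, 150°)

Candidates: 48 free-cell centres × 16 headings = 768 poses. Raycast each; keep the one whose scan matches to 4 dp.
  (7.5, 2.5, 15°): beam 1 = 0.5176 ≠ 3.0000 ✗
  (4.5, 7.5, 240°): beam 1 = 1.0000 ≠ 3.0000 ✗
  (4.5, 7.5, 105°): beam 1 = 0.5176 ≠ 3.0000 ✗
  …
  (7.5, 6.5, 150°): r_1=3.0000, r_2=2.8868, r_3=1.7321, r_4=1.7321 — all match ✓
Only this pose fits every beam.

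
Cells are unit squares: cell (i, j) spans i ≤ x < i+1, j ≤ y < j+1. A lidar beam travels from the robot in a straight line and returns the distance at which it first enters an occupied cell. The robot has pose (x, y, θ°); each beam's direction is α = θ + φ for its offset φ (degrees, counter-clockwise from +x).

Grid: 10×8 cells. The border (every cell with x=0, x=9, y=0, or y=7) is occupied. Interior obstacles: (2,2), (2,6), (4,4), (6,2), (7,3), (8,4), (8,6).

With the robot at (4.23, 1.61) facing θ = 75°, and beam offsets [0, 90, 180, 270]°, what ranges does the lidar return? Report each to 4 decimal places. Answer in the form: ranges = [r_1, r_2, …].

ranges = [2.4743, 1.5068, 0.6315, 2.3569]

beam 1: φ=0°, α=75°
  dir = (cos 75°, sin 75°) = (0.2588, 0.9659); from cell (4,1)
  next x-line at t=2.9751, next y-line at t=0.4038; Δt_x=3.8637, Δt_y=1.0353
    y: enter (4,2) at t=0.4038
    y: enter (4,3) at t=1.4390
    y: enter (4,4) at t=2.4743 ← occupied
  → r_1 = 2.4743
beam 2: φ=90°, α=165°
  dir = (cos 165°, sin 165°) = (-0.9659, 0.2588); from cell (4,1)
  next x-line at t=0.2381, next y-line at t=1.5068; Δt_x=1.0353, Δt_y=3.8637
    x: enter (3,1) at t=0.2381
    x: enter (2,1) at t=1.2734
    y: enter (2,2) at t=1.5068 ← occupied
  → r_2 = 1.5068
beam 3: φ=180°, α=255°
  dir = (cos 255°, sin 255°) = (-0.2588, -0.9659); from cell (4,1)
  next x-line at t=0.8887, next y-line at t=0.6315; Δt_x=3.8637, Δt_y=1.0353
    y: enter (4,0) at t=0.6315 ← occupied
  → r_3 = 0.6315
beam 4: φ=270°, α=345°
  dir = (cos 345°, sin 345°) = (0.9659, -0.2588); from cell (4,1)
  next x-line at t=0.7972, next y-line at t=2.3569; Δt_x=1.0353, Δt_y=3.8637
    x: enter (5,1) at t=0.7972
    x: enter (6,1) at t=1.8324
    y: enter (6,0) at t=2.3569 ← occupied
  → r_4 = 2.3569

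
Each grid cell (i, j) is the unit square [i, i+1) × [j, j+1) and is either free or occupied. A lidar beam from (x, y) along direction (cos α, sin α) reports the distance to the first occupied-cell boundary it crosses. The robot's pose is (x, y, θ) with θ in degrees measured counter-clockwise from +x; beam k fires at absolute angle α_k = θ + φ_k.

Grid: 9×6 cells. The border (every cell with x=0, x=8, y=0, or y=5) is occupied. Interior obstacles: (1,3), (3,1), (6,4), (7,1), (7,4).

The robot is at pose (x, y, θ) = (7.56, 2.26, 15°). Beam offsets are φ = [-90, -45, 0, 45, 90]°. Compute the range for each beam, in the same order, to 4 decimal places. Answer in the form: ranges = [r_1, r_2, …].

ranges = [0.2692, 0.5081, 0.4555, 0.8800, 1.8014]

beam 1: φ=-90°, α=285°
  d=(0.2588,-0.9659)  start (7,2)  tX=1.7000 tY=0.2692  stride 1/|dx|=3.8637 1/|dy|=1.0353
    cross y-line → (7,1), t=0.2692 (wall)
  → r_1 = 0.2692
beam 2: φ=-45°, α=330°
  d=(0.8660,-0.5000)  start (7,2)  tX=0.5081 tY=0.5200  stride 1/|dx|=1.1547 1/|dy|=2.0000
    cross x-line → (8,2), t=0.5081 (wall)
  → r_2 = 0.5081
beam 3: φ=0°, α=15°
  d=(0.9659,0.2588)  start (7,2)  tX=0.4555 tY=2.8591  stride 1/|dx|=1.0353 1/|dy|=3.8637
    cross x-line → (8,2), t=0.4555 (wall)
  → r_3 = 0.4555
beam 4: φ=45°, α=60°
  d=(0.5000,0.8660)  start (7,2)  tX=0.8800 tY=0.8545  stride 1/|dx|=2.0000 1/|dy|=1.1547
    cross y-line → (7,3), t=0.8545
    cross x-line → (8,3), t=0.8800 (wall)
  → r_4 = 0.8800
beam 5: φ=90°, α=105°
  d=(-0.2588,0.9659)  start (7,2)  tX=2.1637 tY=0.7661  stride 1/|dx|=3.8637 1/|dy|=1.0353
    cross y-line → (7,3), t=0.7661
    cross y-line → (7,4), t=1.8014 (wall)
  → r_5 = 1.8014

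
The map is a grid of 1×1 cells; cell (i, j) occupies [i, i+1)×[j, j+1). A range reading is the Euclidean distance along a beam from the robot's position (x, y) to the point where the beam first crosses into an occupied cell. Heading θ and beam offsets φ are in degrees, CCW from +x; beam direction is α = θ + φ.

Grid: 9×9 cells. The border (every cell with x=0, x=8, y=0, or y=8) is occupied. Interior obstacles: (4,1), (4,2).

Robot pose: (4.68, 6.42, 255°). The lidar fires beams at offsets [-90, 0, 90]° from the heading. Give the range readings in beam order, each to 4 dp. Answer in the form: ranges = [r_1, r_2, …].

beam 1: φ=-90°, α=165°
  cosα=-0.9659 sinα=0.2588 | (4,6) | tMaxX 0.7040 tMaxY 2.2409 | tΔX 1.0353 tΔY 3.8637
    t=0.7040 [x] (3,6)
    t=1.7393 [x] (2,6)
    t=2.2409 [y] (2,7)
    t=2.7745 [x] (1,7)
    t=3.8098 [x] (0,7) — stop
  → r_1 = 3.8098
beam 2: φ=0°, α=255°
  cosα=-0.2588 sinα=-0.9659 | (4,6) | tMaxX 2.6273 tMaxY 0.4348 | tΔX 3.8637 tΔY 1.0353
    t=0.4348 [y] (4,5)
    t=1.4701 [y] (4,4)
    t=2.5054 [y] (4,3)
    t=2.6273 [x] (3,3)
    t=3.5406 [y] (3,2)
    t=4.5759 [y] (3,1)
    t=5.6112 [y] (3,0) — stop
  → r_2 = 5.6112
beam 3: φ=90°, α=345°
  cosα=0.9659 sinα=-0.2588 | (4,6) | tMaxX 0.3313 tMaxY 1.6228 | tΔX 1.0353 tΔY 3.8637
    t=0.3313 [x] (5,6)
    t=1.3666 [x] (6,6)
    t=1.6228 [y] (6,5)
    t=2.4018 [x] (7,5)
    t=3.4371 [x] (8,5) — stop
  → r_3 = 3.4371

ranges = [3.8098, 5.6112, 3.4371]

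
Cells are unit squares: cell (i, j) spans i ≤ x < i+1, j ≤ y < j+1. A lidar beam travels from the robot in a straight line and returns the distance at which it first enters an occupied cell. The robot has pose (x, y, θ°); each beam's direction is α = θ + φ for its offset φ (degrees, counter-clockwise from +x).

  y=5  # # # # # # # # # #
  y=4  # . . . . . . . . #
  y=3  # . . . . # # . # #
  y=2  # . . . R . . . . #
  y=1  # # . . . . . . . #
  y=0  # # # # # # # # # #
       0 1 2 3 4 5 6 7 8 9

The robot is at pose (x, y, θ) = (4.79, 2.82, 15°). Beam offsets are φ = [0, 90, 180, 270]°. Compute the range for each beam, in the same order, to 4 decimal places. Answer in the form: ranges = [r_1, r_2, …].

ranges = [0.6955, 2.2569, 3.1682, 1.8842]

beam 1: φ=0°, α=15°
  direction (0.9659, 0.2588); cell (4,2); t to first gridline: x 0.2174, y 0.6955 (then +1.0353 / +3.8637)
    (5,2) via x @ 0.2174
    (5,3) via y @ 0.6955  # hit
  → r_1 = 0.6955
beam 2: φ=90°, α=105°
  direction (-0.2588, 0.9659); cell (4,2); t to first gridline: x 3.0523, y 0.1863 (then +3.8637 / +1.0353)
    (4,3) via y @ 0.1863
    (4,4) via y @ 1.2216
    (4,5) via y @ 2.2569  # hit
  → r_2 = 2.2569
beam 3: φ=180°, α=195°
  direction (-0.9659, -0.2588); cell (4,2); t to first gridline: x 0.8179, y 3.1682 (then +1.0353 / +3.8637)
    (3,2) via x @ 0.8179
    (2,2) via x @ 1.8531
    (1,2) via x @ 2.8884
    (1,1) via y @ 3.1682  # hit
  → r_3 = 3.1682
beam 4: φ=270°, α=285°
  direction (0.2588, -0.9659); cell (4,2); t to first gridline: x 0.8114, y 0.8489 (then +3.8637 / +1.0353)
    (5,2) via x @ 0.8114
    (5,1) via y @ 0.8489
    (5,0) via y @ 1.8842  # hit
  → r_4 = 1.8842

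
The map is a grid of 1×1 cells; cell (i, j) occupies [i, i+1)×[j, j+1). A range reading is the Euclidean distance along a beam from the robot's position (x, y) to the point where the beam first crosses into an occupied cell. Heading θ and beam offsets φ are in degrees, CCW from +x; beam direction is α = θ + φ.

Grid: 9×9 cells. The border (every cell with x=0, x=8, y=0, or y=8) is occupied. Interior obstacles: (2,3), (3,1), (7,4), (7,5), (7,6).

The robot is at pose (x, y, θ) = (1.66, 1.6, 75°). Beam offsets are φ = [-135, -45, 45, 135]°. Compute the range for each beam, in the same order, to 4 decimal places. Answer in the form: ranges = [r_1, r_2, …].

ranges = [0.6928, 6.1661, 1.3200, 0.7621]

beam 1: φ=-135°, α=300°
  cosα=0.5000 sinα=-0.8660 | (1,1) | tMaxX 0.6800 tMaxY 0.6928 | tΔX 2.0000 tΔY 1.1547
    t=0.6800 [x] (2,1)
    t=0.6928 [y] (2,0) — stop
  → r_1 = 0.6928
beam 2: φ=-45°, α=30°
  cosα=0.8660 sinα=0.5000 | (1,1) | tMaxX 0.3926 tMaxY 0.8000 | tΔX 1.1547 tΔY 2.0000
    t=0.3926 [x] (2,1)
    t=0.8000 [y] (2,2)
    t=1.5473 [x] (3,2)
    t=2.7020 [x] (4,2)
    t=2.8000 [y] (4,3)
    t=3.8567 [x] (5,3)
    t=4.8000 [y] (5,4)
    t=5.0114 [x] (6,4)
    t=6.1661 [x] (7,4) — stop
  → r_2 = 6.1661
beam 3: φ=45°, α=120°
  cosα=-0.5000 sinα=0.8660 | (1,1) | tMaxX 1.3200 tMaxY 0.4619 | tΔX 2.0000 tΔY 1.1547
    t=0.4619 [y] (1,2)
    t=1.3200 [x] (0,2) — stop
  → r_3 = 1.3200
beam 4: φ=135°, α=210°
  cosα=-0.8660 sinα=-0.5000 | (1,1) | tMaxX 0.7621 tMaxY 1.2000 | tΔX 1.1547 tΔY 2.0000
    t=0.7621 [x] (0,1) — stop
  → r_4 = 0.7621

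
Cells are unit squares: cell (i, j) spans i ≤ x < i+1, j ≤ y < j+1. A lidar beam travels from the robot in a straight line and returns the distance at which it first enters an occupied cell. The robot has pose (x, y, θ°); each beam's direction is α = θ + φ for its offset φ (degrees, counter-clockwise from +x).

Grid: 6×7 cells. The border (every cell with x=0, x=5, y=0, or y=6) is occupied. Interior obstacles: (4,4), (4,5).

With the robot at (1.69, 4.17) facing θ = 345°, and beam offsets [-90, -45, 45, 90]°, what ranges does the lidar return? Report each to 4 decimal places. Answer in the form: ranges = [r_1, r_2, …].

ranges = [2.6660, 3.6604, 2.6674, 1.8946]

beam 1: φ=-90°, α=255°
  d=(-0.2588,-0.9659)  start (1,4)  tX=2.6660 tY=0.1760  stride 1/|dx|=3.8637 1/|dy|=1.0353
    cross y-line → (1,3), t=0.1760
    cross y-line → (1,2), t=1.2113
    cross y-line → (1,1), t=2.2465
    cross x-line → (0,1), t=2.6660 (wall)
  → r_1 = 2.6660
beam 2: φ=-45°, α=300°
  d=(0.5000,-0.8660)  start (1,4)  tX=0.6200 tY=0.1963  stride 1/|dx|=2.0000 1/|dy|=1.1547
    cross y-line → (1,3), t=0.1963
    cross x-line → (2,3), t=0.6200
    cross y-line → (2,2), t=1.3510
    cross y-line → (2,1), t=2.5057
    cross x-line → (3,1), t=2.6200
    cross y-line → (3,0), t=3.6604 (wall)
  → r_2 = 3.6604
beam 3: φ=45°, α=30°
  d=(0.8660,0.5000)  start (1,4)  tX=0.3580 tY=1.6600  stride 1/|dx|=1.1547 1/|dy|=2.0000
    cross x-line → (2,4), t=0.3580
    cross x-line → (3,4), t=1.5127
    cross y-line → (3,5), t=1.6600
    cross x-line → (4,5), t=2.6674 (wall)
  → r_3 = 2.6674
beam 4: φ=90°, α=75°
  d=(0.2588,0.9659)  start (1,4)  tX=1.1977 tY=0.8593  stride 1/|dx|=3.8637 1/|dy|=1.0353
    cross y-line → (1,5), t=0.8593
    cross x-line → (2,5), t=1.1977
    cross y-line → (2,6), t=1.8946 (wall)
  → r_4 = 1.8946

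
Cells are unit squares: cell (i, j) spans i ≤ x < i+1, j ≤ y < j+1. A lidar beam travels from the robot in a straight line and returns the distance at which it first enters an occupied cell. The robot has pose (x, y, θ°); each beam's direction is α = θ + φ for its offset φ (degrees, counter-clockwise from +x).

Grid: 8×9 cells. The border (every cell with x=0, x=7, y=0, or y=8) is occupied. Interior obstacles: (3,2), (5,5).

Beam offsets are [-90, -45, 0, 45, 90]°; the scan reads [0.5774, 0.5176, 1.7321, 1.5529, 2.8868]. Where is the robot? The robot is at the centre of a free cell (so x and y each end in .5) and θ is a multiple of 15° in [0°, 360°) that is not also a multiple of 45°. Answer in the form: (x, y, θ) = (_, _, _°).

(x, y, θ) = (4.5, 2.5, 240°)

Candidates: 40 free-cell centres × 16 headings = 640 poses. Raycast each; keep the one whose scan matches to 4 dp.
  (4.5, 5.5, 285°): beam 1 = 3.6235 ≠ 0.5774 ✗
  (1.5, 2.5, 120°): beam 1 = 5.0000 ≠ 0.5774 ✗
  (4.5, 1.5, 150°): beam 1 = 5.0000 ≠ 0.5774 ✗
  (1.5, 2.5, 330°): beam 1 = 1.0000 ≠ 0.5774 ✗
  …
  (4.5, 2.5, 240°): r_1=0.5774, r_2=0.5176, r_3=1.7321, r_4=1.5529, r_5=2.8868 — all match ✓
No second candidate reproduces the full scan.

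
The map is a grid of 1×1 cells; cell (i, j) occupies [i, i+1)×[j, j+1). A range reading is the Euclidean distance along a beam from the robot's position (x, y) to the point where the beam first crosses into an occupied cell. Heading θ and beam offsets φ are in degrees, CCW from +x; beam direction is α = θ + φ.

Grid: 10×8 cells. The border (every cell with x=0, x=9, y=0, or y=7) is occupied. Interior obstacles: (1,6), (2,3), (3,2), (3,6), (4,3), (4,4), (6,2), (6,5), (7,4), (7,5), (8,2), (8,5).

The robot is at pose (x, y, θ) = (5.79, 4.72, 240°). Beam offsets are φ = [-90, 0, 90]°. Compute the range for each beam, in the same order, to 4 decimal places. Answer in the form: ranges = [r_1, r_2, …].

ranges = [2.5600, 1.5800, 1.3972]

beam 1: φ=-90°, α=150°
  dir = (cos 150°, sin 150°) = (-0.8660, 0.5000); from cell (5,4)
  next x-line at t=0.9122, next y-line at t=0.5600; Δt_x=1.1547, Δt_y=2.0000
    y: enter (5,5) at t=0.5600
    x: enter (4,5) at t=0.9122
    x: enter (3,5) at t=2.0669
    y: enter (3,6) at t=2.5600 ← occupied
  → r_1 = 2.5600
beam 2: φ=0°, α=240°
  dir = (cos 240°, sin 240°) = (-0.5000, -0.8660); from cell (5,4)
  next x-line at t=1.5800, next y-line at t=0.8314; Δt_x=2.0000, Δt_y=1.1547
    y: enter (5,3) at t=0.8314
    x: enter (4,3) at t=1.5800 ← occupied
  → r_2 = 1.5800
beam 3: φ=90°, α=330°
  dir = (cos 330°, sin 330°) = (0.8660, -0.5000); from cell (5,4)
  next x-line at t=0.2425, next y-line at t=1.4400; Δt_x=1.1547, Δt_y=2.0000
    x: enter (6,4) at t=0.2425
    x: enter (7,4) at t=1.3972 ← occupied
  → r_3 = 1.3972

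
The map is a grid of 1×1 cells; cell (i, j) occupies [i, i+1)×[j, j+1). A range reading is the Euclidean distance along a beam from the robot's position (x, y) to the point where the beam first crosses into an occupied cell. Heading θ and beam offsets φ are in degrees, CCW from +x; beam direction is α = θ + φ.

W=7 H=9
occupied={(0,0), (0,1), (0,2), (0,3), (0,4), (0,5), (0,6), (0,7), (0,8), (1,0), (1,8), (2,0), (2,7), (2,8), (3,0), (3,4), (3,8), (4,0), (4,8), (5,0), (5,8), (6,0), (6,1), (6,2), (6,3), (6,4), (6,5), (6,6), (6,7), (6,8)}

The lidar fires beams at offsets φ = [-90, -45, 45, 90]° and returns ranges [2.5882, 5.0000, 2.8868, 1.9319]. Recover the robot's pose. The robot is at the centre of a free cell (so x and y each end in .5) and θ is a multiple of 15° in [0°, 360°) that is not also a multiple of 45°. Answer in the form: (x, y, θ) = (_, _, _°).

Enumerate (i+0.5, j+0.5, θ) over the 33 free cells and 16 admissible headings. For each, cast all 4 beams and compare to the given ranges.
  (2.5, 1.5, 120°): beam 1 = 4.0415 ≠ 2.5882 ✗
  (2.5, 2.5, 60°): beam 1 = 3.0000 ≠ 2.5882 ✗
  (5.5, 1.5, 240°): beam 1 = 5.1962 ≠ 2.5882 ✗
  (2.5, 5.5, 240°): beam 1 = 1.7321 ≠ 2.5882 ✗
  (4.5, 7.5, 15°): beam 1 = 5.7956 ≠ 2.5882 ✗
  …
  (3.5, 1.5, 105°): r_1=2.5882, r_2=5.0000, r_3=2.8868, r_4=1.9319 — all match ✓
Only this pose fits every beam.

(x, y, θ) = (3.5, 1.5, 105°)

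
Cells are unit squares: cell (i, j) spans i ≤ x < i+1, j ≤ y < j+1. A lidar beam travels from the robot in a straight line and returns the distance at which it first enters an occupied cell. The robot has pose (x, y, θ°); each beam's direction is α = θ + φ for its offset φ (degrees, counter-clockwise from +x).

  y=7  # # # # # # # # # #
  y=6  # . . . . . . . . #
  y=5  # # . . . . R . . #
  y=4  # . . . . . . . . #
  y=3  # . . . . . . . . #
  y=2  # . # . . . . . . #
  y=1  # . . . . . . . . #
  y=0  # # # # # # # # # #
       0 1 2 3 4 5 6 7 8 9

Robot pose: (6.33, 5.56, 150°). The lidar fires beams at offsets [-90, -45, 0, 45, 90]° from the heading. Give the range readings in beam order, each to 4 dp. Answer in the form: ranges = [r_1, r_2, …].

ranges = [1.6628, 1.4908, 2.8800, 5.5180, 5.2654]

beam 1: φ=-90°, α=60°
  cosα=0.5000 sinα=0.8660 | (6,5) | tMaxX 1.3400 tMaxY 0.5081 | tΔX 2.0000 tΔY 1.1547
    t=0.5081 [y] (6,6)
    t=1.3400 [x] (7,6)
    t=1.6628 [y] (7,7) — stop
  → r_1 = 1.6628
beam 2: φ=-45°, α=105°
  cosα=-0.2588 sinα=0.9659 | (6,5) | tMaxX 1.2750 tMaxY 0.4555 | tΔX 3.8637 tΔY 1.0353
    t=0.4555 [y] (6,6)
    t=1.2750 [x] (5,6)
    t=1.4908 [y] (5,7) — stop
  → r_2 = 1.4908
beam 3: φ=0°, α=150°
  cosα=-0.8660 sinα=0.5000 | (6,5) | tMaxX 0.3811 tMaxY 0.8800 | tΔX 1.1547 tΔY 2.0000
    t=0.3811 [x] (5,5)
    t=0.8800 [y] (5,6)
    t=1.5358 [x] (4,6)
    t=2.6905 [x] (3,6)
    t=2.8800 [y] (3,7) — stop
  → r_3 = 2.8800
beam 4: φ=45°, α=195°
  cosα=-0.9659 sinα=-0.2588 | (6,5) | tMaxX 0.3416 tMaxY 2.1637 | tΔX 1.0353 tΔY 3.8637
    t=0.3416 [x] (5,5)
    t=1.3769 [x] (4,5)
    t=2.1637 [y] (4,4)
    t=2.4122 [x] (3,4)
    t=3.4475 [x] (2,4)
    t=4.4827 [x] (1,4)
    t=5.5180 [x] (0,4) — stop
  → r_4 = 5.5180
beam 5: φ=90°, α=240°
  cosα=-0.5000 sinα=-0.8660 | (6,5) | tMaxX 0.6600 tMaxY 0.6466 | tΔX 2.0000 tΔY 1.1547
    t=0.6466 [y] (6,4)
    t=0.6600 [x] (5,4)
    t=1.8013 [y] (5,3)
    t=2.6600 [x] (4,3)
    t=2.9560 [y] (4,2)
    t=4.1107 [y] (4,1)
    t=4.6600 [x] (3,1)
    t=5.2654 [y] (3,0) — stop
  → r_5 = 5.2654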